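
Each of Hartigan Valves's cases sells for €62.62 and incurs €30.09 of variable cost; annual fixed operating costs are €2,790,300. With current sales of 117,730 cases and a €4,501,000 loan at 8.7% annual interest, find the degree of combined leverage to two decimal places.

Contribution at this volume is 117,730 × €32.53 = €3,829,756.90.
Operating income = contribution − fixed costs = €3,829,756.90 − €2,790,300 = €1,039,456.90. Interest = €391,587.00, so EBIT − I = €647,869.90.
Degree of total leverage = total CM / (EBIT − interest) = €3,829,756.90 / €647,869.90 = 5.9113.

5.91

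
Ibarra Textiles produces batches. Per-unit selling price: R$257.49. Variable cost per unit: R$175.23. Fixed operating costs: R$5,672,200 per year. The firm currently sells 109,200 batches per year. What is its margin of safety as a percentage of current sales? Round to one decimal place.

Each unit contributes R$257.49 − R$175.23 = R$82.26. Break-even units = R$5,672,200 ÷ R$82.26 = 68,954.53; break-even revenue = 68,954.53 × R$257.49 = R$17,755,103.06.
Current sales = 109,200 × R$257.49 = R$28,117,908.00.
Margin of safety = (R$28,117,908.00 − R$17,755,103.06) ÷ R$28,117,908.00 = 36.9%.

36.9%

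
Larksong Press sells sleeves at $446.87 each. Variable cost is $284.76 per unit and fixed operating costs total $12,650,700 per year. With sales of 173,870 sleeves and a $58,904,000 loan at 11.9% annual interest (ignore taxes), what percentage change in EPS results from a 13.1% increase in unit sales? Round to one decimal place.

Total contribution margin = 173,870 × $162.11 = $28,186,065.70.
Subtracting fixed costs: EBIT = $28,186,065.70 − $12,650,700 = $15,535,365.70.
After interest of $7,009,576.00, pre-tax earnings = $8,525,789.70.
DCL = total CM / (EBIT − I) = $28,186,065.70 / $8,525,789.70 = 3.3060.
%ΔEPS = DCL × %ΔSales = 3.3060 × +13.1% = +43.3%.

+43.3%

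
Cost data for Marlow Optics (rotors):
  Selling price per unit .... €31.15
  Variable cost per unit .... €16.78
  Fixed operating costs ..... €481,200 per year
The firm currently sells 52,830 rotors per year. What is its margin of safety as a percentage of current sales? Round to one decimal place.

Unit CM = price − variable cost = €31.15 − €16.78 = €14.37. Break-even units = €481,200 ÷ €14.37 = 33,486.43; break-even revenue = 33,486.43 × €31.15 = €1,043,102.30.
Actual sales revenue = 52,830 × €31.15 = €1,645,654.50.
Margin of safety = (€1,645,654.50 − €1,043,102.30) ÷ €1,645,654.50 = 36.6%.

36.6%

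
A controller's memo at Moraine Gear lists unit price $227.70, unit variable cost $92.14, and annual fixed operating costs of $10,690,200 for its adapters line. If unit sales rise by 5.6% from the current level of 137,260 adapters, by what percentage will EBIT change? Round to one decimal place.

+13.2%

Contribution at this volume is 137,260 × $135.56 = $18,606,965.60.
Operating income = contribution − fixed costs = $18,606,965.60 − $10,690,200 = $7,916,765.60.
DOL = contribution ÷ EBIT = $18,606,965.60 ÷ $7,916,765.60 = 2.3503.
Operating income changes by 2.3503 × +5.6% = +13.2%.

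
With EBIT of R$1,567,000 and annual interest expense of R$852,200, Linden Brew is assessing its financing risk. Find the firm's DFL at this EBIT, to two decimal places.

2.19

Interest = R$852,200.00.
DFL = EBIT ÷ (EBIT − I) = R$1,567,000 ÷ (R$1,567,000 − R$852,200.00) = R$1,567,000 ÷ R$714,800.00 = 2.1922.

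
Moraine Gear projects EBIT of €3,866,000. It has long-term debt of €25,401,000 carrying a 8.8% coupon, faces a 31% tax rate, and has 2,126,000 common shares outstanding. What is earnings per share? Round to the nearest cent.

€0.53

Pre-tax income = €3,866,000 − €2,235,288.00 = €1,630,712.00.
Net income = €1,630,712.00 × (1 − 0.31) = €1,125,191.28.
EPS = €1,125,191.28 ÷ 2,126,000 = €0.53.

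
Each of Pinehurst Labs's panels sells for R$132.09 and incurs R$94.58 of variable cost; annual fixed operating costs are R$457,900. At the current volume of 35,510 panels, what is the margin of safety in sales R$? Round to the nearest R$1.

Each unit contributes R$132.09 − R$94.58 = R$37.51. Break-even units = R$457,900 ÷ R$37.51 = 12,207.41; break-even revenue = 12,207.41 × R$132.09 = R$1,612,476.97.
Current sales = 35,510 × R$132.09 = R$4,690,515.90.
Margin of safety = R$4,690,515.90 − R$1,612,476.97 = R$3,078,039.

R$3,078,039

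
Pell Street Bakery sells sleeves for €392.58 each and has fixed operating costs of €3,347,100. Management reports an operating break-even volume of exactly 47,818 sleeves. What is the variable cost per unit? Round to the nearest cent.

€322.58

Contribution per unit must be FC / Q = €3,347,100 / 47,818 = €69.9967.
Variable cost per unit = €392.58 − €69.9967 = €322.58.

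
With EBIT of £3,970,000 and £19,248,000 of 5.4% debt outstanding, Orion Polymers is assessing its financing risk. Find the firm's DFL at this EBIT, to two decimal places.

Interest = £1,039,392.00.
DFL = EBIT ÷ (EBIT − I) = £3,970,000 ÷ (£3,970,000 − £1,039,392.00) = £3,970,000 ÷ £2,930,608.00 = 1.3547.

1.35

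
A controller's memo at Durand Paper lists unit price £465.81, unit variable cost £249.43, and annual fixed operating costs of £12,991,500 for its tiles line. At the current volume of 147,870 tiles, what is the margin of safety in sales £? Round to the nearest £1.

£40,911,996

Unit CM = price − variable cost = £465.81 − £249.43 = £216.38. Break-even units = £12,991,500 ÷ £216.38 = 60,040.21; break-even revenue = 60,040.21 × £465.81 = £27,967,328.84.
Current sales = 147,870 × £465.81 = £68,879,324.70.
Margin of safety = £68,879,324.70 − £27,967,328.84 = £40,911,996.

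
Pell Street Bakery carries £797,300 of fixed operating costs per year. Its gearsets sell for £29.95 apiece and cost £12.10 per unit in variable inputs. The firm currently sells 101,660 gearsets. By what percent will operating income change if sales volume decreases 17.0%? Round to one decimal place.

At 101,660 units, contribution = 101,660 × £17.85 = £1,814,631.00.
Operating income = contribution − fixed costs = £1,814,631.00 − £797,300 = £1,017,331.00.
Degree of operating leverage = £1,814,631.00 / £1,017,331.00 = 1.7837.
%ΔEBIT = DOL × %ΔSales = 1.7837 × -17.0% = -30.3%.

-30.3%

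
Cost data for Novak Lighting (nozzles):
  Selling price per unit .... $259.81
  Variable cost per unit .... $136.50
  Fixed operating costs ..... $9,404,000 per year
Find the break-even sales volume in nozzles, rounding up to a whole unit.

76,264 nozzles

Contribution margin per unit = $259.81 − $136.50 = $123.31.
Units to break even: $9,404,000 ÷ $123.31 = 76,263.08, rounded up to 76,264.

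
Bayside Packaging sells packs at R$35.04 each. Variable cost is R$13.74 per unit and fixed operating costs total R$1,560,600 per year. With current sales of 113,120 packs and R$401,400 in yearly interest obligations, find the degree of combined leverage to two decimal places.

Total contribution margin = 113,120 × R$21.30 = R$2,409,456.00.
Subtracting fixed costs: EBIT = R$2,409,456.00 − R$1,560,600 = R$848,856.00. Interest = R$401,400.00.
DOL = R$2,409,456.00 ÷ R$848,856.00 = 2.8385; DFL = R$848,856.00 ÷ R$447,456.00 = 1.8971.
Combined leverage = 2.8385 × 1.8971 = 5.3849.

5.38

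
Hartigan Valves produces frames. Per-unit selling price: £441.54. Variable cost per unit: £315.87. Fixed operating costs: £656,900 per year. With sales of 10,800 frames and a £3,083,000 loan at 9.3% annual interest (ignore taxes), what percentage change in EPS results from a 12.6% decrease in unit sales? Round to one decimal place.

-41.3%

Contribution at this volume is 10,800 × £125.67 = £1,357,236.00.
Operating income = contribution − fixed costs = £1,357,236.00 − £656,900 = £700,336.00.
Interest = £286,719.00, so EBIT − I = £413,617.00.
DCL = total CM / (EBIT − I) = £1,357,236.00 / £413,617.00 = 3.2814.
%ΔEPS = DCL × %ΔSales = 3.2814 × -12.6% = -41.3%.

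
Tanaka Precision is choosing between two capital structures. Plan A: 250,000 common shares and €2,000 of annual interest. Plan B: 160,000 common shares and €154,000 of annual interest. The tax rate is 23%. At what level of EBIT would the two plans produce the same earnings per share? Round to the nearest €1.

Set EPS_A = EPS_B: (EBIT − €2,000)(1 − 0.23) ÷ 250,000 = (EBIT − €154,000)(1 − 0.23) ÷ 160,000.
Cancelling (1 − t) and cross-multiplying: 160,000·(EBIT − 2,000) = 250,000·(EBIT − 154,000).
EBIT × (250,000 − 160,000) = 154,000 × 250,000 − 2,000 × 160,000 = 38,180,000,000, so EBIT = 38,180,000,000 ÷ 90,000 = 424,222.22.

€424,222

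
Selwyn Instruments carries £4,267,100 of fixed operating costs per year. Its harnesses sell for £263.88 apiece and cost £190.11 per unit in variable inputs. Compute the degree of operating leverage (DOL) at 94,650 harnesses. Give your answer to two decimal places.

Contribution at this volume is 94,650 × £73.77 = £6,982,330.50.
EBIT = £6,982,330.50 − £4,267,100 = £2,715,230.50.
So DOL = total CM / EBIT = £6,982,330.50 / £2,715,230.50 = 2.5715.

2.57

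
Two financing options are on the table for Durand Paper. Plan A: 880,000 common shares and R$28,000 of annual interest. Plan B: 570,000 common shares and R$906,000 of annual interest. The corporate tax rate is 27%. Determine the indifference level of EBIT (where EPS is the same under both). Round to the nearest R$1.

Set EPS_A = EPS_B: (EBIT − R$28,000)(1 − 0.27) ÷ 880,000 = (EBIT − R$906,000)(1 − 0.27) ÷ 570,000.
The (1 − t) factor cancels: (EBIT − 28,000) × 570,000 = (EBIT − 906,000) × 880,000.
EBIT × (880,000 − 570,000) = 906,000 × 880,000 − 28,000 × 570,000 = 781,320,000,000, so EBIT = 781,320,000,000 ÷ 310,000 = 2,520,387.10.

R$2,520,387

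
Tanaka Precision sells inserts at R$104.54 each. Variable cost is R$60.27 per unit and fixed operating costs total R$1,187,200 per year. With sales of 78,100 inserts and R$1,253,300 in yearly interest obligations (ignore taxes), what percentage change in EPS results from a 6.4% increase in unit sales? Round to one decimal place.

+21.8%

At 78,100 units, contribution = 78,100 × R$44.27 = R$3,457,487.00.
Subtracting fixed costs: EBIT = R$3,457,487.00 − R$1,187,200 = R$2,270,287.00.
Interest = R$1,253,300.00, so EBIT − I = R$1,016,987.00.
Degree of combined leverage = contribution ÷ (EBIT − I) = R$3,457,487.00 ÷ R$1,016,987.00 = 3.3997.
EPS therefore changes by 3.3997 × (+6.4%) = +21.8%.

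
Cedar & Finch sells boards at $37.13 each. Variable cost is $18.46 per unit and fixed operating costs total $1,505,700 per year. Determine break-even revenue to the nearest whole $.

Contribution margin per unit = $37.13 − $18.46 = $18.67, a CM ratio of $18.67 ÷ $37.13 = 0.5028.
Break-even revenue = fixed costs × price ÷ CM = $1,505,700 × $37.13 ÷ $18.67 = $2,994,464.

$2,994,464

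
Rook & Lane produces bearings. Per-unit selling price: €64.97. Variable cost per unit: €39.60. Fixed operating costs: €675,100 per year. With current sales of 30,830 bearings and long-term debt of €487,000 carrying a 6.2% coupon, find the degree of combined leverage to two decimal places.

10.18

At 30,830 units, contribution = 30,830 × €25.37 = €782,157.10.
Operating income = contribution − fixed costs = €782,157.10 − €675,100 = €107,057.10. Interest = €30,194.00.
DOL = €782,157.10 ÷ €107,057.10 = 7.3060; DFL = €107,057.10 ÷ €76,863.10 = 1.3928.
Combined leverage = 7.3060 × 1.3928 = 10.1758.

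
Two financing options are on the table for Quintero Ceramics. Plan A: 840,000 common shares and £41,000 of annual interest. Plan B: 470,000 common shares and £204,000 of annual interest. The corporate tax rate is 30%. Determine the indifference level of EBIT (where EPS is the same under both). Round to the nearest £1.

£411,054

At indifference, (EBIT − 41,000)(1 − t)/840,000 = (EBIT − 204,000)(1 − t)/470,000.
Cancelling (1 − t) and cross-multiplying: 470,000·(EBIT − 41,000) = 840,000·(EBIT − 204,000).
Solving, EBIT = (204,000·840,000 − 41,000·470,000) / (840,000 − 470,000) = 152,090,000,000 / 370,000 = 411,054.05.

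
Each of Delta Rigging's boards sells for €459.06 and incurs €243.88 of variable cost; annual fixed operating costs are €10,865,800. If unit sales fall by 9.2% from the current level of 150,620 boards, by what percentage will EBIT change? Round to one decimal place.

-13.8%

Total contribution margin = 150,620 × €215.18 = €32,410,411.60.
EBIT = €32,410,411.60 − €10,865,800 = €21,544,611.60.
Degree of operating leverage = €32,410,411.60 / €21,544,611.60 = 1.5043.
So EBIT moves 1.5043 × (-9.2%) = -13.8%.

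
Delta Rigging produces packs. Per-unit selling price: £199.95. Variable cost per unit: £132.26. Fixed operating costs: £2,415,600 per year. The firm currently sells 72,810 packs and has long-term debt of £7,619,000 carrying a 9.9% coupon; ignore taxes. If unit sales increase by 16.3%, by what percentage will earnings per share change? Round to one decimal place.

+45.7%

Total contribution margin = 72,810 × £67.69 = £4,928,508.90.
EBIT = £4,928,508.90 − £2,415,600 = £2,512,908.90.
Interest = £754,281.00, so EBIT − I = £1,758,627.90.
Degree of combined leverage = contribution ÷ (EBIT − I) = £4,928,508.90 ÷ £1,758,627.90 = 2.8025.
%ΔEPS = DCL × %ΔSales = 2.8025 × +16.3% = +45.7%.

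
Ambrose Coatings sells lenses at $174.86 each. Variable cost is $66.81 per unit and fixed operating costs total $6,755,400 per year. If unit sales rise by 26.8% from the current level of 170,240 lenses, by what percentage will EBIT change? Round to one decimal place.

+42.4%

Total contribution margin = 170,240 × $108.05 = $18,394,432.00.
EBIT = $18,394,432.00 − $6,755,400 = $11,639,032.00.
DOL = contribution ÷ EBIT = $18,394,432.00 ÷ $11,639,032.00 = 1.5804.
%ΔEBIT = DOL × %ΔSales = 1.5804 × +26.8% = +42.4%.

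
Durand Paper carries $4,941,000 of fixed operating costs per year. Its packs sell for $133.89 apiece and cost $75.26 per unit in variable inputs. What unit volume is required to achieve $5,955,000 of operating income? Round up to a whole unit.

185,844 packs

Each unit contributes $133.89 − $75.26 = $58.63.
Required volume = (fixed costs + target profit) ÷ CM = ($4,941,000 + $5,955,000) ÷ $58.63 = 185,843.42, so 185,844 packs.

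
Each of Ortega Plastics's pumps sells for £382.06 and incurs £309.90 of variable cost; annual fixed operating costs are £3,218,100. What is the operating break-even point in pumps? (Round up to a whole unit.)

Each unit contributes £382.06 − £309.90 = £72.16.
Break-even Q = £3,218,100 / £72.16 = 44,596.73 → 44,597 pumps.

44,597 pumps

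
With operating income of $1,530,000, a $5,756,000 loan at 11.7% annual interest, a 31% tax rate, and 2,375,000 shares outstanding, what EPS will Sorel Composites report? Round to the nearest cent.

$0.25

Interest = $673,452.00, so EBT = $1,530,000 − $673,452.00 = $856,548.00.
Net income = $856,548.00 × (1 − 0.31) = $591,018.12.
Per share: $591,018.12 / 2,375,000 shares = $0.25.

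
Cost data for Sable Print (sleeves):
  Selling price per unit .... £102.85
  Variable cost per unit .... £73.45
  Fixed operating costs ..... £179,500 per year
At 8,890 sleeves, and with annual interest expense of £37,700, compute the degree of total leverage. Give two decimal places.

Contribution at this volume is 8,890 × £29.40 = £261,366.00.
EBIT = £261,366.00 − £179,500 = £81,866.00. Interest = £37,700.00, so EBIT − I = £44,166.00.
DCL = contribution ÷ (EBIT − I) = £261,366.00 ÷ £44,166.00 = 5.9178.

5.92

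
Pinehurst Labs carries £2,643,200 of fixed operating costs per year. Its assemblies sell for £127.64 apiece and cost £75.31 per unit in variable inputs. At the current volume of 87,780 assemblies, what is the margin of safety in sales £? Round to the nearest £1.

£4,757,114

Unit CM = price − variable cost = £127.64 − £75.31 = £52.33. Break-even units = £2,643,200 ÷ £52.33 = 50,510.22; break-even revenue = 50,510.22 × £127.64 = £6,447,124.94.
Current sales = 87,780 × £127.64 = £11,204,239.20.
Margin of safety = £11,204,239.20 − £6,447,124.94 = £4,757,114.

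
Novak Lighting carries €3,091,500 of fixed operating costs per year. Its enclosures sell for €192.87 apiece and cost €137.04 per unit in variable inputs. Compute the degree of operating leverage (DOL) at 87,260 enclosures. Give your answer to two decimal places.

At 87,260 units, contribution = 87,260 × €55.83 = €4,871,725.80.
EBIT = €4,871,725.80 − €3,091,500 = €1,780,225.80.
Degree of operating leverage = €4,871,725.80 / €1,780,225.80 = 2.7366.

2.74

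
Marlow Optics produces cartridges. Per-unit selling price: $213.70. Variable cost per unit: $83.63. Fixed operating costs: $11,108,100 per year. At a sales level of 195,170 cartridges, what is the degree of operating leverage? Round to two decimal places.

Contribution at this volume is 195,170 × $130.07 = $25,385,761.90.
EBIT = $25,385,761.90 − $11,108,100 = $14,277,661.90.
So DOL = total CM / EBIT = $25,385,761.90 / $14,277,661.90 = 1.7780.

1.78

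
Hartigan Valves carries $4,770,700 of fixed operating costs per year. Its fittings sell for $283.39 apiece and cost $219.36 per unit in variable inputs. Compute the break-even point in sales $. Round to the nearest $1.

$21,114,613

CM per unit = $283.39 − $219.36 = $64.03; CM ratio = $64.03 / $283.39 = 0.2259.
Break-even revenue = fixed costs × price ÷ CM = $4,770,700 × $283.39 ÷ $64.03 = $21,114,613.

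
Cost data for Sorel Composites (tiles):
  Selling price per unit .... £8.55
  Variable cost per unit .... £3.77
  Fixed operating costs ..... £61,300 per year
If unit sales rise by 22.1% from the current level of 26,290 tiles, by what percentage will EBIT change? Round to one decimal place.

Total contribution margin = 26,290 × £4.78 = £125,666.20.
Subtracting fixed costs: EBIT = £125,666.20 − £61,300 = £64,366.20.
DOL = contribution ÷ EBIT = £125,666.20 ÷ £64,366.20 = 1.9524.
So EBIT moves 1.9524 × (+22.1%) = +43.1%.

+43.1%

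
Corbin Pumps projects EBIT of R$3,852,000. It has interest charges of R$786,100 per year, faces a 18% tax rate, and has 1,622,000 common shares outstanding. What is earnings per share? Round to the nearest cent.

Interest = R$786,100.00, so EBT = R$3,852,000 − R$786,100.00 = R$3,065,900.00.
After tax at 18%: net income = R$3,065,900.00 × 0.82 = R$2,514,038.00.
Per share: R$2,514,038.00 / 1,622,000 shares = R$1.55.

R$1.55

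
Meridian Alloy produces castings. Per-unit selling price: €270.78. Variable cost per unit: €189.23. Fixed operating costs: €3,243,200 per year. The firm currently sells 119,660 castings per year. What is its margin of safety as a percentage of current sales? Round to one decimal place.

66.8%

Each unit contributes €270.78 − €189.23 = €81.55. Break-even units = €3,243,200 ÷ €81.55 = 39,769.47; break-even revenue = 39,769.47 × €270.78 = €10,768,776.16.
Current sales = 119,660 × €270.78 = €32,401,534.80.
Margin of safety = (€32,401,534.80 − €10,768,776.16) ÷ €32,401,534.80 = 66.8%.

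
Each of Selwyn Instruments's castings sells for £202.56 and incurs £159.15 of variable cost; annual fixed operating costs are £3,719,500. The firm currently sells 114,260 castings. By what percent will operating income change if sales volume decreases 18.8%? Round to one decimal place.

-75.2%

At 114,260 units, contribution = 114,260 × £43.41 = £4,960,026.60.
Subtracting fixed costs: EBIT = £4,960,026.60 − £3,719,500 = £1,240,526.60.
So DOL = total CM / EBIT = £4,960,026.60 / £1,240,526.60 = 3.9983.
So EBIT moves 3.9983 × (-18.8%) = -75.2%.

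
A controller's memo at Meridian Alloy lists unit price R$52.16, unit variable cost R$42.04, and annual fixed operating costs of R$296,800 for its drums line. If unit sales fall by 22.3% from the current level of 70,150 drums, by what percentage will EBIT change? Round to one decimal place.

Total contribution margin = 70,150 × R$10.12 = R$709,918.00.
EBIT = R$709,918.00 − R$296,800 = R$413,118.00.
Degree of operating leverage = R$709,918.00 / R$413,118.00 = 1.7184.
Operating income changes by 1.7184 × -22.3% = -38.3%.

-38.3%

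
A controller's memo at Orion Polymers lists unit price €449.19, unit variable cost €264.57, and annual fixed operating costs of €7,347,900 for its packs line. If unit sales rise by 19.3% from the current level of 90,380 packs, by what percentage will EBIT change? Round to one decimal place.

Total contribution margin = 90,380 × €184.62 = €16,685,955.60.
Subtracting fixed costs: EBIT = €16,685,955.60 − €7,347,900 = €9,338,055.60.
DOL = contribution ÷ EBIT = €16,685,955.60 ÷ €9,338,055.60 = 1.7869.
Operating income changes by 1.7869 × +19.3% = +34.5%.

+34.5%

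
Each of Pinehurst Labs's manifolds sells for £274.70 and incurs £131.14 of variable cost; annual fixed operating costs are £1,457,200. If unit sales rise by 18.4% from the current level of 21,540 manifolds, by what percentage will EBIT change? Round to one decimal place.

Total contribution margin = 21,540 × £143.56 = £3,092,282.40.
EBIT = £3,092,282.40 − £1,457,200 = £1,635,082.40.
DOL = contribution ÷ EBIT = £3,092,282.40 ÷ £1,635,082.40 = 1.8912.
So EBIT moves 1.8912 × (+18.4%) = +34.8%.

+34.8%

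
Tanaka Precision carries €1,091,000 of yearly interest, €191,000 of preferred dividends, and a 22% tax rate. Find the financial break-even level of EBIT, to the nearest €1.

Preferred dividends are paid after tax, so their pre-tax equivalent is €191,000 ÷ (1 − 0.22) = €244,871.79.
EPS = 0 when EBIT covers interest plus the pre-tax preferred burden: €1,091,000 + €244,871.79 = €1,335,871.79.

€1,335,872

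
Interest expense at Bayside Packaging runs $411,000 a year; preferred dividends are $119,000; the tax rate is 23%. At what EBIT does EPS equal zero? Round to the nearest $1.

$565,545

Preferred dividends are paid after tax, so their pre-tax equivalent is $119,000 ÷ (1 − 0.23) = $154,545.45.
EPS = 0 when EBIT covers interest plus the pre-tax preferred burden: $411,000 + $154,545.45 = $565,545.45.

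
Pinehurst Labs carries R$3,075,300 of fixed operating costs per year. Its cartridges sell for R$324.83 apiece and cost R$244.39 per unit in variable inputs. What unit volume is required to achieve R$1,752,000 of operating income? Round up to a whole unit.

60,012 cartridges

Unit CM = price − variable cost = R$324.83 − R$244.39 = R$80.44.
Need Q such that Q × R$80.44 − R$3,075,300 = R$1,752,000, i.e. Q = R$4,827,300 / R$80.44 = 60,011.19 → 60,012.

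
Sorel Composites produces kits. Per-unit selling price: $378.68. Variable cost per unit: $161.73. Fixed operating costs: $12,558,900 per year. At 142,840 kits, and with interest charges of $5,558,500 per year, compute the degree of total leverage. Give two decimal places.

Contribution at this volume is 142,840 × $216.95 = $30,989,138.00.
EBIT = $30,989,138.00 − $12,558,900 = $18,430,238.00. Interest = $5,558,500.00.
DOL = $30,989,138.00 ÷ $18,430,238.00 = 1.6814; DFL = $18,430,238.00 ÷ $12,871,738.00 = 1.4318.
Combined leverage = 1.6814 × 1.4318 = 2.4074.

2.41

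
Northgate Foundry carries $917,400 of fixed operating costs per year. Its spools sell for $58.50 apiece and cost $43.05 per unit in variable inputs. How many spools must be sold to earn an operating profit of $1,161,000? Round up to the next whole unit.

134,525 spools

Unit CM = price − variable cost = $58.50 − $43.05 = $15.45.
Required volume = (fixed costs + target profit) ÷ CM = ($917,400 + $1,161,000) ÷ $15.45 = 134,524.27, so 134,525 spools.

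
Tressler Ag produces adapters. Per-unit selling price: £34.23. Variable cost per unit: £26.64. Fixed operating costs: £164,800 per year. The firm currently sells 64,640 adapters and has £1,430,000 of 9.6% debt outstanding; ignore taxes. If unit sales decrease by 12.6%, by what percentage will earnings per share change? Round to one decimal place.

Contribution at this volume is 64,640 × £7.59 = £490,617.60.
Operating income = contribution − fixed costs = £490,617.60 − £164,800 = £325,817.60.
Interest = £137,280.00, so EBIT − I = £188,537.60.
Degree of combined leverage = contribution ÷ (EBIT − I) = £490,617.60 ÷ £188,537.60 = 2.6022.
%ΔEPS = DCL × %ΔSales = 2.6022 × -12.6% = -32.8%.

-32.8%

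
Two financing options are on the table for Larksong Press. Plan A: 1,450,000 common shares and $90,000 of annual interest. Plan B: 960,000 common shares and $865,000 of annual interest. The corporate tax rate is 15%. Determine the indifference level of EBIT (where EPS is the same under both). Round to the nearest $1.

$2,383,367

At indifference, (EBIT − 90,000)(1 − t)/1,450,000 = (EBIT − 865,000)(1 − t)/960,000.
Cancelling (1 − t) and cross-multiplying: 960,000·(EBIT − 90,000) = 1,450,000·(EBIT − 865,000).
EBIT × (1,450,000 − 960,000) = 865,000 × 1,450,000 − 90,000 × 960,000 = 1,167,850,000,000, so EBIT = 1,167,850,000,000 ÷ 490,000 = 2,383,367.35.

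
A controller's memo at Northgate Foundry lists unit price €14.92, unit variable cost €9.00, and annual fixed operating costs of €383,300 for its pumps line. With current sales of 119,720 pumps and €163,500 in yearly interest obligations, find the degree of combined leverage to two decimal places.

4.38

At 119,720 units, contribution = 119,720 × €5.92 = €708,742.40.
Operating income = contribution − fixed costs = €708,742.40 − €383,300 = €325,442.40. Interest = €163,500.00.
DOL = €708,742.40 ÷ €325,442.40 = 2.1778; DFL = €325,442.40 ÷ €161,942.40 = 2.0096.
Combined leverage = 2.1778 × 2.0096 = 4.3765.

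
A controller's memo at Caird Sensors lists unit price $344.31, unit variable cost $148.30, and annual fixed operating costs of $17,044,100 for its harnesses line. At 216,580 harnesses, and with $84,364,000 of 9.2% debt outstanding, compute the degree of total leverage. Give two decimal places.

Contribution at this volume is 216,580 × $196.01 = $42,451,845.80.
Subtracting fixed costs: EBIT = $42,451,845.80 − $17,044,100 = $25,407,745.80. Interest = $7,761,488.00.
DOL = $42,451,845.80 ÷ $25,407,745.80 = 1.6708; DFL = $25,407,745.80 ÷ $17,646,257.80 = 1.4398.
Combined leverage = 1.6708 × 1.4398 = 2.4056.

2.41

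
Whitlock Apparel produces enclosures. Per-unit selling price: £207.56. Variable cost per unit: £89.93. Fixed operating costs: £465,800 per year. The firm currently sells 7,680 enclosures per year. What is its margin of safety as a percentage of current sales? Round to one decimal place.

Each unit contributes £207.56 − £89.93 = £117.63. Break-even units = £465,800 ÷ £117.63 = 3,959.87; break-even revenue = 3,959.87 × £207.56 = £821,911.49.
Current sales = 7,680 × £207.56 = £1,594,060.80.
Margin of safety = (£1,594,060.80 − £821,911.49) ÷ £1,594,060.80 = 48.4%.

48.4%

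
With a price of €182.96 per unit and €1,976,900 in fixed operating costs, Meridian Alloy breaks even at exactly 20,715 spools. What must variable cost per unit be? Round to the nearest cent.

At break-even, FC = Q × (P − VC), so P − VC = €1,976,900 ÷ 20,715 = €95.4333.
Hence VC = price − CM = €182.96 − €95.4333 = €87.53.

€87.53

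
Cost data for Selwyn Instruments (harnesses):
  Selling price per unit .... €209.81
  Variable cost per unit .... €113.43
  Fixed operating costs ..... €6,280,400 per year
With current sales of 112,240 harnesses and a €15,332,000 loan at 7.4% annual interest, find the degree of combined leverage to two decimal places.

3.18

Total contribution margin = 112,240 × €96.38 = €10,817,691.20.
Subtracting fixed costs: EBIT = €10,817,691.20 − €6,280,400 = €4,537,291.20. Interest = €1,134,568.00, so EBIT − I = €3,402,723.20.
DCL = contribution ÷ (EBIT − I) = €10,817,691.20 ÷ €3,402,723.20 = 3.1791.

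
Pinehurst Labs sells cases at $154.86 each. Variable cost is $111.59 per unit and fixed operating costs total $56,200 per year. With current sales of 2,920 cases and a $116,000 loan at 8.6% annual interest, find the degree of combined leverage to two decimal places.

At 2,920 units, contribution = 2,920 × $43.27 = $126,348.40.
Subtracting fixed costs: EBIT = $126,348.40 − $56,200 = $70,148.40. Interest = $9,976.00, so EBIT − I = $60,172.40.
DCL = contribution ÷ (EBIT − I) = $126,348.40 ÷ $60,172.40 = 2.0998.

2.10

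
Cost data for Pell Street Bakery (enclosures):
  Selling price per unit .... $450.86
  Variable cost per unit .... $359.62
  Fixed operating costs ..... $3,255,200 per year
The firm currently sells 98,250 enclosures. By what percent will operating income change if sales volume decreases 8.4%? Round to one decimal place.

At 98,250 units, contribution = 98,250 × $91.24 = $8,964,330.00.
EBIT = $8,964,330.00 − $3,255,200 = $5,709,130.00.
DOL = contribution ÷ EBIT = $8,964,330.00 ÷ $5,709,130.00 = 1.5702.
%ΔEBIT = DOL × %ΔSales = 1.5702 × -8.4% = -13.2%.

-13.2%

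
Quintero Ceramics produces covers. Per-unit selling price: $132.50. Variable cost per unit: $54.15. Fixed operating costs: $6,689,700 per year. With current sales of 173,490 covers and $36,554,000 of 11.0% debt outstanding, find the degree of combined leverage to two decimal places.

Contribution at this volume is 173,490 × $78.35 = $13,592,941.50.
Subtracting fixed costs: EBIT = $13,592,941.50 − $6,689,700 = $6,903,241.50. Interest = $4,020,940.00, so EBIT − I = $2,882,301.50.
Degree of total leverage = total CM / (EBIT − interest) = $13,592,941.50 / $2,882,301.50 = 4.7160.

4.72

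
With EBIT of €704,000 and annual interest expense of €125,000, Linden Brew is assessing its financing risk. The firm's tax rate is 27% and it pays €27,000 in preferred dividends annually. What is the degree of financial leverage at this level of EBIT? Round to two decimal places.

1.30

Annual interest charges come to €125,000.00.
Preferred dividends grossed up pre-tax: €27,000 / (1 − 0.27) = €36,986.30.
DFL = EBIT ÷ [EBIT − I − D_p/(1−t)] = €704,000 ÷ [€704,000 − €125,000.00 − €36,986.30] = €704,000 ÷ €542,013.70 = 1.2989.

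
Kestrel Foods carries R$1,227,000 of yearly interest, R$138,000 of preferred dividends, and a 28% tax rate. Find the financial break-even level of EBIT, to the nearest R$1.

R$1,418,667

Grossing the preferred dividend up to pre-tax terms: R$138,000 / (1 − 0.28) = R$191,666.67.
EPS = 0 when EBIT covers interest plus the pre-tax preferred burden: R$1,227,000 + R$191,666.67 = R$1,418,666.67.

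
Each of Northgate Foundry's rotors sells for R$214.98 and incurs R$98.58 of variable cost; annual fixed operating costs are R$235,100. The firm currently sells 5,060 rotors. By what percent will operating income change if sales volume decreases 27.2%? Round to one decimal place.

Contribution at this volume is 5,060 × R$116.40 = R$588,984.00.
Operating income = contribution − fixed costs = R$588,984.00 − R$235,100 = R$353,884.00.
Degree of operating leverage = R$588,984.00 / R$353,884.00 = 1.6643.
Operating income changes by 1.6643 × -27.2% = -45.3%.

-45.3%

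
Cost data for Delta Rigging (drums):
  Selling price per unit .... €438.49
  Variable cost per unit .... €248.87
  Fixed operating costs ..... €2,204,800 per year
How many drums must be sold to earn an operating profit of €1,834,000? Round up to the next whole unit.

21,300 drums

Contribution margin per unit = €438.49 − €248.87 = €189.62.
Units = (FC + target) / CM = (€2,204,800 + €1,834,000) / €189.62 = 21,299.44, so 21,300 drums.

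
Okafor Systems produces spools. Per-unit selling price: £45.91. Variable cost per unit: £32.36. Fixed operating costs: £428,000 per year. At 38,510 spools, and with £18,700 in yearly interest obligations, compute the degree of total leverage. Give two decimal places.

6.95

Total contribution margin = 38,510 × £13.55 = £521,810.50.
Operating income = contribution − fixed costs = £521,810.50 − £428,000 = £93,810.50. Interest = £18,700.00, so EBIT − I = £75,110.50.
Degree of total leverage = total CM / (EBIT − interest) = £521,810.50 / £75,110.50 = 6.9472.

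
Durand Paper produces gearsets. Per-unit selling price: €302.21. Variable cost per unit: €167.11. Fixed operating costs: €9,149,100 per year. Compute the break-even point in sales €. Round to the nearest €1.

Contribution margin per unit = €302.21 − €167.11 = €135.10, a CM ratio of €135.10 ÷ €302.21 = 0.4470.
Break-even sales = FC ÷ CM ratio = €9,149,100 × €302.21 / €135.10 = €20,465,948.

€20,465,948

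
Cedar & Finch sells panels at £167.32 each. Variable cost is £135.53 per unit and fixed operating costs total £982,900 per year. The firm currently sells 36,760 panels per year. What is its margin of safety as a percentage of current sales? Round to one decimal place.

15.9%

Unit CM = price − variable cost = £167.32 − £135.53 = £31.79. Break-even units = £982,900 ÷ £31.79 = 30,918.53; break-even revenue = 30,918.53 × £167.32 = £5,173,288.08.
Actual sales revenue = 36,760 × £167.32 = £6,150,683.20.
Margin of safety = (£6,150,683.20 − £5,173,288.08) ÷ £6,150,683.20 = 15.9%.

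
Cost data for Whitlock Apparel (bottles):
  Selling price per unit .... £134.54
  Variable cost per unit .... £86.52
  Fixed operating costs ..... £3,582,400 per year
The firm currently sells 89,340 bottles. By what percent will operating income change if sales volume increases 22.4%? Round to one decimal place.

Contribution at this volume is 89,340 × £48.02 = £4,290,106.80.
EBIT = £4,290,106.80 − £3,582,400 = £707,706.80.
DOL = contribution ÷ EBIT = £4,290,106.80 ÷ £707,706.80 = 6.0620.
Operating income changes by 6.0620 × +22.4% = +135.8%.

+135.8%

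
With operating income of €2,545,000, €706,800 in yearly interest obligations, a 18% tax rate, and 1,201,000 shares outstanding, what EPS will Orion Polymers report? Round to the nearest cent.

€1.26

Pre-tax income = €2,545,000 − €706,800.00 = €1,838,200.00.
Net income = €1,838,200.00 × (1 − 0.18) = €1,507,324.00.
EPS = €1,507,324.00 ÷ 1,201,000 = €1.26.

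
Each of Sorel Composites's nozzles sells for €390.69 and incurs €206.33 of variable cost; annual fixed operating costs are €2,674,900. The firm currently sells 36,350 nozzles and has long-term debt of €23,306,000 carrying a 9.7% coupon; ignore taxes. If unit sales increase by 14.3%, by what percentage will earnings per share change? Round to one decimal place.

+54.3%

Contribution at this volume is 36,350 × €184.36 = €6,701,486.00.
Operating income = contribution − fixed costs = €6,701,486.00 − €2,674,900 = €4,026,586.00.
Interest = €2,260,682.00, so EBIT − I = €1,765,904.00.
DCL = total CM / (EBIT − I) = €6,701,486.00 / €1,765,904.00 = 3.7949.
%ΔEPS = DCL × %ΔSales = 3.7949 × +14.3% = +54.3%.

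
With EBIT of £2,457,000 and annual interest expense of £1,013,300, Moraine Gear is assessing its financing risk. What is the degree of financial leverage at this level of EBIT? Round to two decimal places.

1.70

Interest = £1,013,300.00.
DFL = EBIT ÷ (EBIT − I) = £2,457,000 ÷ (£2,457,000 − £1,013,300.00) = £2,457,000 ÷ £1,443,700.00 = 1.7019.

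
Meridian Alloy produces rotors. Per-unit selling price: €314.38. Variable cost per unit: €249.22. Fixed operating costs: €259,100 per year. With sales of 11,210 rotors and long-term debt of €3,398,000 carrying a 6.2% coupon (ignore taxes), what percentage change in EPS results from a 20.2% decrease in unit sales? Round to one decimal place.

Total contribution margin = 11,210 × €65.16 = €730,443.60.
EBIT = €730,443.60 − €259,100 = €471,343.60.
Interest = €210,676.00, so EBIT − I = €260,667.60.
DCL = total CM / (EBIT − I) = €730,443.60 / €260,667.60 = 2.8022.
%ΔEPS = DCL × %ΔSales = 2.8022 × -20.2% = -56.6%.

-56.6%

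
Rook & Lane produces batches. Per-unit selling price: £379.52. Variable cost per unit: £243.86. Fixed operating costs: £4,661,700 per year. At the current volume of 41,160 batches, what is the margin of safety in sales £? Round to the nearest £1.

£2,579,554

Contribution margin per unit = £379.52 − £243.86 = £135.66. Break-even units = £4,661,700 ÷ £135.66 = 34,363.11; break-even revenue = 34,363.11 × £379.52 = £13,041,488.90.
Actual sales revenue = 41,160 × £379.52 = £15,621,043.20.
Margin of safety = £15,621,043.20 − £13,041,488.90 = £2,579,554.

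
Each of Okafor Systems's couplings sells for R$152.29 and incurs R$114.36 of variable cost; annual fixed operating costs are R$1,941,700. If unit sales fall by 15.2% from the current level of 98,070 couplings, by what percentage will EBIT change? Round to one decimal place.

Contribution at this volume is 98,070 × R$37.93 = R$3,719,795.10.
EBIT = R$3,719,795.10 − R$1,941,700 = R$1,778,095.10.
So DOL = total CM / EBIT = R$3,719,795.10 / R$1,778,095.10 = 2.0920.
So EBIT moves 2.0920 × (-15.2%) = -31.8%.

-31.8%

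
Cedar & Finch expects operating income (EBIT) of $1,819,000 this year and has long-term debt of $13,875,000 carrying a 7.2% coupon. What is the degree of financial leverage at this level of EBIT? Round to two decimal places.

Interest = $999,000.00.
Degree of financial leverage = EBIT / (EBIT − interest) = $1,819,000 / $820,000.00 = 2.2183.

2.22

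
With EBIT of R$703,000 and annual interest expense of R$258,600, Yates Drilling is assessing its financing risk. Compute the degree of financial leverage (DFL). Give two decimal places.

Annual interest charges come to R$258,600.00.
Degree of financial leverage = EBIT / (EBIT − interest) = R$703,000 / R$444,400.00 = 1.5819.

1.58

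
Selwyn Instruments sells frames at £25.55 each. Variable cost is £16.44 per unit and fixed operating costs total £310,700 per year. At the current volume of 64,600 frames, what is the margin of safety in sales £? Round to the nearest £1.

£779,138

Unit CM = price − variable cost = £25.55 − £16.44 = £9.11. Break-even units = £310,700 ÷ £9.11 = 34,105.38; break-even revenue = 34,105.38 × £25.55 = £871,392.43.
Current sales = 64,600 × £25.55 = £1,650,530.00.
Margin of safety = £1,650,530.00 − £871,392.43 = £779,138.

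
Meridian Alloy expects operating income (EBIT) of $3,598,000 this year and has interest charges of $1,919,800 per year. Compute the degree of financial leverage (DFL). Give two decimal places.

2.14

Interest = $1,919,800.00.
DFL = EBIT ÷ (EBIT − I) = $3,598,000 ÷ ($3,598,000 − $1,919,800.00) = $3,598,000 ÷ $1,678,200.00 = 2.1440.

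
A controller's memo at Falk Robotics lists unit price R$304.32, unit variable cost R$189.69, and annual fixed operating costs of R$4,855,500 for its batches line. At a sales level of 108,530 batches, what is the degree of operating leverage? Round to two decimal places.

Contribution at this volume is 108,530 × R$114.63 = R$12,440,793.90.
Subtracting fixed costs: EBIT = R$12,440,793.90 − R$4,855,500 = R$7,585,293.90.
DOL = contribution ÷ EBIT = R$12,440,793.90 ÷ R$7,585,293.90 = 1.6401.

1.64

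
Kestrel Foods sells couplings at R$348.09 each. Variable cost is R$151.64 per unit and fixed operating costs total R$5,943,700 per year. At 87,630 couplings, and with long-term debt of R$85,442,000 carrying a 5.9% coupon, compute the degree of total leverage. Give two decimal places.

2.76

Total contribution margin = 87,630 × R$196.45 = R$17,214,913.50.
Subtracting fixed costs: EBIT = R$17,214,913.50 − R$5,943,700 = R$11,271,213.50. Interest = R$5,041,078.00, so EBIT − I = R$6,230,135.50.
DCL = contribution ÷ (EBIT − I) = R$17,214,913.50 ÷ R$6,230,135.50 = 2.7632.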